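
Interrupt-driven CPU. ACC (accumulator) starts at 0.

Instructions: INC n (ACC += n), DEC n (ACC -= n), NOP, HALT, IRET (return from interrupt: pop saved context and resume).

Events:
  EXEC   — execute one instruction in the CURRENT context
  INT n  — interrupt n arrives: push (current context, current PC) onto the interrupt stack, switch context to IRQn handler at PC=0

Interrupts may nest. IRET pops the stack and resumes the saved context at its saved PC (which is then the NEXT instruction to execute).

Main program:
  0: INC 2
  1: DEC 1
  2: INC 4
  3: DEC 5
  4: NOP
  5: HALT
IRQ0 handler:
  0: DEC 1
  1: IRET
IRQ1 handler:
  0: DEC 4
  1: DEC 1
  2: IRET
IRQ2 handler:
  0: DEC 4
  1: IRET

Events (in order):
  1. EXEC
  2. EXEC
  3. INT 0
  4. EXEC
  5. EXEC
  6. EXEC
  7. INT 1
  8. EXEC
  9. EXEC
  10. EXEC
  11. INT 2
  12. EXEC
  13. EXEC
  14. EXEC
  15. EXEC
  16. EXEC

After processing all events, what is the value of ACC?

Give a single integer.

Answer: -10

Derivation:
Event 1 (EXEC): [MAIN] PC=0: INC 2 -> ACC=2
Event 2 (EXEC): [MAIN] PC=1: DEC 1 -> ACC=1
Event 3 (INT 0): INT 0 arrives: push (MAIN, PC=2), enter IRQ0 at PC=0 (depth now 1)
Event 4 (EXEC): [IRQ0] PC=0: DEC 1 -> ACC=0
Event 5 (EXEC): [IRQ0] PC=1: IRET -> resume MAIN at PC=2 (depth now 0)
Event 6 (EXEC): [MAIN] PC=2: INC 4 -> ACC=4
Event 7 (INT 1): INT 1 arrives: push (MAIN, PC=3), enter IRQ1 at PC=0 (depth now 1)
Event 8 (EXEC): [IRQ1] PC=0: DEC 4 -> ACC=0
Event 9 (EXEC): [IRQ1] PC=1: DEC 1 -> ACC=-1
Event 10 (EXEC): [IRQ1] PC=2: IRET -> resume MAIN at PC=3 (depth now 0)
Event 11 (INT 2): INT 2 arrives: push (MAIN, PC=3), enter IRQ2 at PC=0 (depth now 1)
Event 12 (EXEC): [IRQ2] PC=0: DEC 4 -> ACC=-5
Event 13 (EXEC): [IRQ2] PC=1: IRET -> resume MAIN at PC=3 (depth now 0)
Event 14 (EXEC): [MAIN] PC=3: DEC 5 -> ACC=-10
Event 15 (EXEC): [MAIN] PC=4: NOP
Event 16 (EXEC): [MAIN] PC=5: HALT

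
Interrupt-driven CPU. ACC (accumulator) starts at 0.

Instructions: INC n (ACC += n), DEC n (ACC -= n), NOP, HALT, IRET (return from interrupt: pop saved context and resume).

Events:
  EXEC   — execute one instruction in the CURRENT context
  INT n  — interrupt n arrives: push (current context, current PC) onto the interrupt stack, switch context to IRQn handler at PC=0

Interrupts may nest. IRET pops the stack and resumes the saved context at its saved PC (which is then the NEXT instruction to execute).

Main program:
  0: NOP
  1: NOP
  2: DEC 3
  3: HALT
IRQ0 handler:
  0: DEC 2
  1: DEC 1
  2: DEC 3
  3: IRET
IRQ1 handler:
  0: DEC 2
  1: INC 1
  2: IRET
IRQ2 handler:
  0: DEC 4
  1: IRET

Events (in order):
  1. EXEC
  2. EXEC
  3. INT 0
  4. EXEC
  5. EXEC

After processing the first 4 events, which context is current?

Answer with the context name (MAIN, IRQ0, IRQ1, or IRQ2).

Event 1 (EXEC): [MAIN] PC=0: NOP
Event 2 (EXEC): [MAIN] PC=1: NOP
Event 3 (INT 0): INT 0 arrives: push (MAIN, PC=2), enter IRQ0 at PC=0 (depth now 1)
Event 4 (EXEC): [IRQ0] PC=0: DEC 2 -> ACC=-2

Answer: IRQ0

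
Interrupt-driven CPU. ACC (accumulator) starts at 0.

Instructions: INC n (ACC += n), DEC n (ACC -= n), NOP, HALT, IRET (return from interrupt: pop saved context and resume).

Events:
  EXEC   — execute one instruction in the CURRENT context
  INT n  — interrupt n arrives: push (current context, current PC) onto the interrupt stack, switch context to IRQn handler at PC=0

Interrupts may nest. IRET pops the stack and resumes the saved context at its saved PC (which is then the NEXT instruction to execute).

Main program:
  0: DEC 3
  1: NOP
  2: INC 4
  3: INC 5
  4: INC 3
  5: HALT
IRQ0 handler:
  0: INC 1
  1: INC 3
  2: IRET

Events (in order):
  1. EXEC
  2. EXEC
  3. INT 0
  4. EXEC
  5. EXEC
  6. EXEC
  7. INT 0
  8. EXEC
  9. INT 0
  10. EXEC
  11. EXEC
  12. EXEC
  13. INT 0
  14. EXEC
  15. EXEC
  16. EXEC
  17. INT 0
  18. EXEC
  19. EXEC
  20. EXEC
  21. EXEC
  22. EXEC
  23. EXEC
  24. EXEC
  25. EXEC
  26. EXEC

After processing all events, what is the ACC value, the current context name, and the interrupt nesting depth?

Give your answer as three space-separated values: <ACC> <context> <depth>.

Event 1 (EXEC): [MAIN] PC=0: DEC 3 -> ACC=-3
Event 2 (EXEC): [MAIN] PC=1: NOP
Event 3 (INT 0): INT 0 arrives: push (MAIN, PC=2), enter IRQ0 at PC=0 (depth now 1)
Event 4 (EXEC): [IRQ0] PC=0: INC 1 -> ACC=-2
Event 5 (EXEC): [IRQ0] PC=1: INC 3 -> ACC=1
Event 6 (EXEC): [IRQ0] PC=2: IRET -> resume MAIN at PC=2 (depth now 0)
Event 7 (INT 0): INT 0 arrives: push (MAIN, PC=2), enter IRQ0 at PC=0 (depth now 1)
Event 8 (EXEC): [IRQ0] PC=0: INC 1 -> ACC=2
Event 9 (INT 0): INT 0 arrives: push (IRQ0, PC=1), enter IRQ0 at PC=0 (depth now 2)
Event 10 (EXEC): [IRQ0] PC=0: INC 1 -> ACC=3
Event 11 (EXEC): [IRQ0] PC=1: INC 3 -> ACC=6
Event 12 (EXEC): [IRQ0] PC=2: IRET -> resume IRQ0 at PC=1 (depth now 1)
Event 13 (INT 0): INT 0 arrives: push (IRQ0, PC=1), enter IRQ0 at PC=0 (depth now 2)
Event 14 (EXEC): [IRQ0] PC=0: INC 1 -> ACC=7
Event 15 (EXEC): [IRQ0] PC=1: INC 3 -> ACC=10
Event 16 (EXEC): [IRQ0] PC=2: IRET -> resume IRQ0 at PC=1 (depth now 1)
Event 17 (INT 0): INT 0 arrives: push (IRQ0, PC=1), enter IRQ0 at PC=0 (depth now 2)
Event 18 (EXEC): [IRQ0] PC=0: INC 1 -> ACC=11
Event 19 (EXEC): [IRQ0] PC=1: INC 3 -> ACC=14
Event 20 (EXEC): [IRQ0] PC=2: IRET -> resume IRQ0 at PC=1 (depth now 1)
Event 21 (EXEC): [IRQ0] PC=1: INC 3 -> ACC=17
Event 22 (EXEC): [IRQ0] PC=2: IRET -> resume MAIN at PC=2 (depth now 0)
Event 23 (EXEC): [MAIN] PC=2: INC 4 -> ACC=21
Event 24 (EXEC): [MAIN] PC=3: INC 5 -> ACC=26
Event 25 (EXEC): [MAIN] PC=4: INC 3 -> ACC=29
Event 26 (EXEC): [MAIN] PC=5: HALT

Answer: 29 MAIN 0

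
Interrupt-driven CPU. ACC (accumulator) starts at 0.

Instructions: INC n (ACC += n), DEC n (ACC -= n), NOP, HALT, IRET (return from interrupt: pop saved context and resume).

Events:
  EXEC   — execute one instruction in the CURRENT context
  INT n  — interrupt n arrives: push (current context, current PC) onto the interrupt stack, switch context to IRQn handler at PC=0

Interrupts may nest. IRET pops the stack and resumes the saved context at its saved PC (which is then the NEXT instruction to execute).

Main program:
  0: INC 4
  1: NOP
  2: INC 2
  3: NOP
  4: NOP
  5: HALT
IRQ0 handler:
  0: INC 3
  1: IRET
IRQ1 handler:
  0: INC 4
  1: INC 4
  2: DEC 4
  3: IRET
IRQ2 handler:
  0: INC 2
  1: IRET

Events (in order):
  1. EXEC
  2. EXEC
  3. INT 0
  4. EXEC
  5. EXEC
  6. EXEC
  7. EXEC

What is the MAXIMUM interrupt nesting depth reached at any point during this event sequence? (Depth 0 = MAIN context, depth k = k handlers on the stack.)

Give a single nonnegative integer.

Answer: 1

Derivation:
Event 1 (EXEC): [MAIN] PC=0: INC 4 -> ACC=4 [depth=0]
Event 2 (EXEC): [MAIN] PC=1: NOP [depth=0]
Event 3 (INT 0): INT 0 arrives: push (MAIN, PC=2), enter IRQ0 at PC=0 (depth now 1) [depth=1]
Event 4 (EXEC): [IRQ0] PC=0: INC 3 -> ACC=7 [depth=1]
Event 5 (EXEC): [IRQ0] PC=1: IRET -> resume MAIN at PC=2 (depth now 0) [depth=0]
Event 6 (EXEC): [MAIN] PC=2: INC 2 -> ACC=9 [depth=0]
Event 7 (EXEC): [MAIN] PC=3: NOP [depth=0]
Max depth observed: 1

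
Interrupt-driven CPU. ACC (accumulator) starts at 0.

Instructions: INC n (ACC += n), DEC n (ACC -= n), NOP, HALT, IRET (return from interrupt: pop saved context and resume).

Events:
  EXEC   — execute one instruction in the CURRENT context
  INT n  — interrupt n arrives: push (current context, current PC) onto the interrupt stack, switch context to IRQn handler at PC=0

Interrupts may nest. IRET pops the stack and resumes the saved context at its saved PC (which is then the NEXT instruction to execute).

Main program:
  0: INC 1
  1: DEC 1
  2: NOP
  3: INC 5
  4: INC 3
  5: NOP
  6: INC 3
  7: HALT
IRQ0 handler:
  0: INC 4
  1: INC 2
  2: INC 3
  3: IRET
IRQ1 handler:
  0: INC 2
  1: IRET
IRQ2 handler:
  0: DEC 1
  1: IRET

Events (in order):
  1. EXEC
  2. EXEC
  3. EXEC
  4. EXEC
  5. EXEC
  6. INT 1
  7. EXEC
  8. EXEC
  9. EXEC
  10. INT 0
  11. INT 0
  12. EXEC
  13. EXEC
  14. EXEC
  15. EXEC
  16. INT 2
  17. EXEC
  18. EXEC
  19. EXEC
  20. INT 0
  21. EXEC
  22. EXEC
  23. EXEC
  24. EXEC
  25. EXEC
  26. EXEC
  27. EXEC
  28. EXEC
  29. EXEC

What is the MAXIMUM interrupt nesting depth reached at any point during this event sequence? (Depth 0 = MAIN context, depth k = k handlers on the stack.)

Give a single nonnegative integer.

Event 1 (EXEC): [MAIN] PC=0: INC 1 -> ACC=1 [depth=0]
Event 2 (EXEC): [MAIN] PC=1: DEC 1 -> ACC=0 [depth=0]
Event 3 (EXEC): [MAIN] PC=2: NOP [depth=0]
Event 4 (EXEC): [MAIN] PC=3: INC 5 -> ACC=5 [depth=0]
Event 5 (EXEC): [MAIN] PC=4: INC 3 -> ACC=8 [depth=0]
Event 6 (INT 1): INT 1 arrives: push (MAIN, PC=5), enter IRQ1 at PC=0 (depth now 1) [depth=1]
Event 7 (EXEC): [IRQ1] PC=0: INC 2 -> ACC=10 [depth=1]
Event 8 (EXEC): [IRQ1] PC=1: IRET -> resume MAIN at PC=5 (depth now 0) [depth=0]
Event 9 (EXEC): [MAIN] PC=5: NOP [depth=0]
Event 10 (INT 0): INT 0 arrives: push (MAIN, PC=6), enter IRQ0 at PC=0 (depth now 1) [depth=1]
Event 11 (INT 0): INT 0 arrives: push (IRQ0, PC=0), enter IRQ0 at PC=0 (depth now 2) [depth=2]
Event 12 (EXEC): [IRQ0] PC=0: INC 4 -> ACC=14 [depth=2]
Event 13 (EXEC): [IRQ0] PC=1: INC 2 -> ACC=16 [depth=2]
Event 14 (EXEC): [IRQ0] PC=2: INC 3 -> ACC=19 [depth=2]
Event 15 (EXEC): [IRQ0] PC=3: IRET -> resume IRQ0 at PC=0 (depth now 1) [depth=1]
Event 16 (INT 2): INT 2 arrives: push (IRQ0, PC=0), enter IRQ2 at PC=0 (depth now 2) [depth=2]
Event 17 (EXEC): [IRQ2] PC=0: DEC 1 -> ACC=18 [depth=2]
Event 18 (EXEC): [IRQ2] PC=1: IRET -> resume IRQ0 at PC=0 (depth now 1) [depth=1]
Event 19 (EXEC): [IRQ0] PC=0: INC 4 -> ACC=22 [depth=1]
Event 20 (INT 0): INT 0 arrives: push (IRQ0, PC=1), enter IRQ0 at PC=0 (depth now 2) [depth=2]
Event 21 (EXEC): [IRQ0] PC=0: INC 4 -> ACC=26 [depth=2]
Event 22 (EXEC): [IRQ0] PC=1: INC 2 -> ACC=28 [depth=2]
Event 23 (EXEC): [IRQ0] PC=2: INC 3 -> ACC=31 [depth=2]
Event 24 (EXEC): [IRQ0] PC=3: IRET -> resume IRQ0 at PC=1 (depth now 1) [depth=1]
Event 25 (EXEC): [IRQ0] PC=1: INC 2 -> ACC=33 [depth=1]
Event 26 (EXEC): [IRQ0] PC=2: INC 3 -> ACC=36 [depth=1]
Event 27 (EXEC): [IRQ0] PC=3: IRET -> resume MAIN at PC=6 (depth now 0) [depth=0]
Event 28 (EXEC): [MAIN] PC=6: INC 3 -> ACC=39 [depth=0]
Event 29 (EXEC): [MAIN] PC=7: HALT [depth=0]
Max depth observed: 2

Answer: 2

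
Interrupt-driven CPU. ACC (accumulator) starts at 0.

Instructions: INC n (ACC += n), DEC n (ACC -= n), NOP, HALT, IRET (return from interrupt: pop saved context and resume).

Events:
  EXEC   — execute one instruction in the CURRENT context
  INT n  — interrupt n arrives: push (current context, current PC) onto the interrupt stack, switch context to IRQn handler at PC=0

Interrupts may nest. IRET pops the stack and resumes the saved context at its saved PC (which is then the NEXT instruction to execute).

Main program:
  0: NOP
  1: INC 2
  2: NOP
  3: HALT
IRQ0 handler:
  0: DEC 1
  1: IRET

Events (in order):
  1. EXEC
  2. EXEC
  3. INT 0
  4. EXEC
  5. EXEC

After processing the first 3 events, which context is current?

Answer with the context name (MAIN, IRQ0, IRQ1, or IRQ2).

Answer: IRQ0

Derivation:
Event 1 (EXEC): [MAIN] PC=0: NOP
Event 2 (EXEC): [MAIN] PC=1: INC 2 -> ACC=2
Event 3 (INT 0): INT 0 arrives: push (MAIN, PC=2), enter IRQ0 at PC=0 (depth now 1)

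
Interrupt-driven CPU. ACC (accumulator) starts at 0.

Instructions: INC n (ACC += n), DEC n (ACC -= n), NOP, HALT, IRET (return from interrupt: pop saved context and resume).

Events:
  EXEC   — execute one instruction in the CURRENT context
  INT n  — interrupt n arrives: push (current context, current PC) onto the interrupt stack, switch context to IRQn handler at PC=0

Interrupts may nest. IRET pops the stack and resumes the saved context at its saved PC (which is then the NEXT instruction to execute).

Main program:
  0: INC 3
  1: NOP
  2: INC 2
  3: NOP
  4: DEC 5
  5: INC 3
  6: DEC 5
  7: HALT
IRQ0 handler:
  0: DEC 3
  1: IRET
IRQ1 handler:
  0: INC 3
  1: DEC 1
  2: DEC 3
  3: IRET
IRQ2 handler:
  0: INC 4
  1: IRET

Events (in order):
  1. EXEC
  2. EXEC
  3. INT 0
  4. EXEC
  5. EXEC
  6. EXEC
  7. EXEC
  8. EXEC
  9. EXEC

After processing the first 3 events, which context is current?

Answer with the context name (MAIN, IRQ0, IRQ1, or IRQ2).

Answer: IRQ0

Derivation:
Event 1 (EXEC): [MAIN] PC=0: INC 3 -> ACC=3
Event 2 (EXEC): [MAIN] PC=1: NOP
Event 3 (INT 0): INT 0 arrives: push (MAIN, PC=2), enter IRQ0 at PC=0 (depth now 1)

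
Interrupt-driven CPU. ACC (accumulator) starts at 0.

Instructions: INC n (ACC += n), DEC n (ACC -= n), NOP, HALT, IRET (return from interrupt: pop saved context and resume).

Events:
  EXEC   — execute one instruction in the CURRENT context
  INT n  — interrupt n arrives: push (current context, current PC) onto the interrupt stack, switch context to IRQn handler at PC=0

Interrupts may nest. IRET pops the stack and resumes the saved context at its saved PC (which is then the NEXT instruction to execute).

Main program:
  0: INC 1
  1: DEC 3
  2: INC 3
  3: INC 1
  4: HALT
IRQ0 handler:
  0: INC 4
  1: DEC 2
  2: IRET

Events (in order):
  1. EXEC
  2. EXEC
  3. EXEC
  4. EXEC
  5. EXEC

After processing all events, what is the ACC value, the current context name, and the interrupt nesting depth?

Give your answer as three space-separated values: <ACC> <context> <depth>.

Event 1 (EXEC): [MAIN] PC=0: INC 1 -> ACC=1
Event 2 (EXEC): [MAIN] PC=1: DEC 3 -> ACC=-2
Event 3 (EXEC): [MAIN] PC=2: INC 3 -> ACC=1
Event 4 (EXEC): [MAIN] PC=3: INC 1 -> ACC=2
Event 5 (EXEC): [MAIN] PC=4: HALT

Answer: 2 MAIN 0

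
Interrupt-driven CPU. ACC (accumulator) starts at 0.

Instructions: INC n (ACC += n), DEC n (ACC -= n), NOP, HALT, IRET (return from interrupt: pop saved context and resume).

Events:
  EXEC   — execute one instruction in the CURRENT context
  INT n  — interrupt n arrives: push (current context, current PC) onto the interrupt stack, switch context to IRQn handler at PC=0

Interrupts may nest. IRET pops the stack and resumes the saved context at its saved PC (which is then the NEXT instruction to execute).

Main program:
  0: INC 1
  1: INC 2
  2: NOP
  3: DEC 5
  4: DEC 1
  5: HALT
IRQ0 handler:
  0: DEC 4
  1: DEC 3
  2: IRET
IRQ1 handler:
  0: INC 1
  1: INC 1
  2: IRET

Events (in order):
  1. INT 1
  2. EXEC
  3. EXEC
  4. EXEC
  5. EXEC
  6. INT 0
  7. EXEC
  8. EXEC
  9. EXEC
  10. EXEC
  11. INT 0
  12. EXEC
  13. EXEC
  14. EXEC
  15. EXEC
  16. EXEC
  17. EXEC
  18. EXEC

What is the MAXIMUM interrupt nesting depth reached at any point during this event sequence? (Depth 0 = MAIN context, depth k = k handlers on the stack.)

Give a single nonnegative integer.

Event 1 (INT 1): INT 1 arrives: push (MAIN, PC=0), enter IRQ1 at PC=0 (depth now 1) [depth=1]
Event 2 (EXEC): [IRQ1] PC=0: INC 1 -> ACC=1 [depth=1]
Event 3 (EXEC): [IRQ1] PC=1: INC 1 -> ACC=2 [depth=1]
Event 4 (EXEC): [IRQ1] PC=2: IRET -> resume MAIN at PC=0 (depth now 0) [depth=0]
Event 5 (EXEC): [MAIN] PC=0: INC 1 -> ACC=3 [depth=0]
Event 6 (INT 0): INT 0 arrives: push (MAIN, PC=1), enter IRQ0 at PC=0 (depth now 1) [depth=1]
Event 7 (EXEC): [IRQ0] PC=0: DEC 4 -> ACC=-1 [depth=1]
Event 8 (EXEC): [IRQ0] PC=1: DEC 3 -> ACC=-4 [depth=1]
Event 9 (EXEC): [IRQ0] PC=2: IRET -> resume MAIN at PC=1 (depth now 0) [depth=0]
Event 10 (EXEC): [MAIN] PC=1: INC 2 -> ACC=-2 [depth=0]
Event 11 (INT 0): INT 0 arrives: push (MAIN, PC=2), enter IRQ0 at PC=0 (depth now 1) [depth=1]
Event 12 (EXEC): [IRQ0] PC=0: DEC 4 -> ACC=-6 [depth=1]
Event 13 (EXEC): [IRQ0] PC=1: DEC 3 -> ACC=-9 [depth=1]
Event 14 (EXEC): [IRQ0] PC=2: IRET -> resume MAIN at PC=2 (depth now 0) [depth=0]
Event 15 (EXEC): [MAIN] PC=2: NOP [depth=0]
Event 16 (EXEC): [MAIN] PC=3: DEC 5 -> ACC=-14 [depth=0]
Event 17 (EXEC): [MAIN] PC=4: DEC 1 -> ACC=-15 [depth=0]
Event 18 (EXEC): [MAIN] PC=5: HALT [depth=0]
Max depth observed: 1

Answer: 1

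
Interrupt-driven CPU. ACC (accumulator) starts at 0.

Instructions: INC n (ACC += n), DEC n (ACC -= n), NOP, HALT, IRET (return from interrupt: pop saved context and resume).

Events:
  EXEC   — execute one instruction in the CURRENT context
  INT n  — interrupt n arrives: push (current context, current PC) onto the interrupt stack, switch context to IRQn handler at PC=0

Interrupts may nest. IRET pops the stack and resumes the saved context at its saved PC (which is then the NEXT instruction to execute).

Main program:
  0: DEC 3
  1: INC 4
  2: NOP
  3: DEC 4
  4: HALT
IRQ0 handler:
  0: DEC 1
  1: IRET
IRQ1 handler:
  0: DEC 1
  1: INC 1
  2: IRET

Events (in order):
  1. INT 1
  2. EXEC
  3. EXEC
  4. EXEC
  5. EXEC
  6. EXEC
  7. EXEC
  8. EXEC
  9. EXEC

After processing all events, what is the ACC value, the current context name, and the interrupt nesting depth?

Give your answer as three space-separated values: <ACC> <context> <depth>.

Event 1 (INT 1): INT 1 arrives: push (MAIN, PC=0), enter IRQ1 at PC=0 (depth now 1)
Event 2 (EXEC): [IRQ1] PC=0: DEC 1 -> ACC=-1
Event 3 (EXEC): [IRQ1] PC=1: INC 1 -> ACC=0
Event 4 (EXEC): [IRQ1] PC=2: IRET -> resume MAIN at PC=0 (depth now 0)
Event 5 (EXEC): [MAIN] PC=0: DEC 3 -> ACC=-3
Event 6 (EXEC): [MAIN] PC=1: INC 4 -> ACC=1
Event 7 (EXEC): [MAIN] PC=2: NOP
Event 8 (EXEC): [MAIN] PC=3: DEC 4 -> ACC=-3
Event 9 (EXEC): [MAIN] PC=4: HALT

Answer: -3 MAIN 0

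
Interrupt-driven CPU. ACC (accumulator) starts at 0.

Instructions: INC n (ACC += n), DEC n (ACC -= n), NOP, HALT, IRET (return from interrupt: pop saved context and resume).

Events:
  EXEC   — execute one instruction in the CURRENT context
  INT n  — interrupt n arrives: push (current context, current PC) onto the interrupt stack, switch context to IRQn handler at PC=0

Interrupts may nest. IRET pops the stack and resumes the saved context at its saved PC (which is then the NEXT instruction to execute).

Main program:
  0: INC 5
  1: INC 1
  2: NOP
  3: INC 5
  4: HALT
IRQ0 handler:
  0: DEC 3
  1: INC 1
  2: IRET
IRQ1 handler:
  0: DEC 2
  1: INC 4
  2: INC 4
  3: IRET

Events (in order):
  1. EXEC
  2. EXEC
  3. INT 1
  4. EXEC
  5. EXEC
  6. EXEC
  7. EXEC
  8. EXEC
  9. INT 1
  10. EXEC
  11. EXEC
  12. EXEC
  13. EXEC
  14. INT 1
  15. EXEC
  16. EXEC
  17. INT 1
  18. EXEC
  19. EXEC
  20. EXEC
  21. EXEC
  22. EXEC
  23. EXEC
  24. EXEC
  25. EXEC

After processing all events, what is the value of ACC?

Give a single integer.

Answer: 35

Derivation:
Event 1 (EXEC): [MAIN] PC=0: INC 5 -> ACC=5
Event 2 (EXEC): [MAIN] PC=1: INC 1 -> ACC=6
Event 3 (INT 1): INT 1 arrives: push (MAIN, PC=2), enter IRQ1 at PC=0 (depth now 1)
Event 4 (EXEC): [IRQ1] PC=0: DEC 2 -> ACC=4
Event 5 (EXEC): [IRQ1] PC=1: INC 4 -> ACC=8
Event 6 (EXEC): [IRQ1] PC=2: INC 4 -> ACC=12
Event 7 (EXEC): [IRQ1] PC=3: IRET -> resume MAIN at PC=2 (depth now 0)
Event 8 (EXEC): [MAIN] PC=2: NOP
Event 9 (INT 1): INT 1 arrives: push (MAIN, PC=3), enter IRQ1 at PC=0 (depth now 1)
Event 10 (EXEC): [IRQ1] PC=0: DEC 2 -> ACC=10
Event 11 (EXEC): [IRQ1] PC=1: INC 4 -> ACC=14
Event 12 (EXEC): [IRQ1] PC=2: INC 4 -> ACC=18
Event 13 (EXEC): [IRQ1] PC=3: IRET -> resume MAIN at PC=3 (depth now 0)
Event 14 (INT 1): INT 1 arrives: push (MAIN, PC=3), enter IRQ1 at PC=0 (depth now 1)
Event 15 (EXEC): [IRQ1] PC=0: DEC 2 -> ACC=16
Event 16 (EXEC): [IRQ1] PC=1: INC 4 -> ACC=20
Event 17 (INT 1): INT 1 arrives: push (IRQ1, PC=2), enter IRQ1 at PC=0 (depth now 2)
Event 18 (EXEC): [IRQ1] PC=0: DEC 2 -> ACC=18
Event 19 (EXEC): [IRQ1] PC=1: INC 4 -> ACC=22
Event 20 (EXEC): [IRQ1] PC=2: INC 4 -> ACC=26
Event 21 (EXEC): [IRQ1] PC=3: IRET -> resume IRQ1 at PC=2 (depth now 1)
Event 22 (EXEC): [IRQ1] PC=2: INC 4 -> ACC=30
Event 23 (EXEC): [IRQ1] PC=3: IRET -> resume MAIN at PC=3 (depth now 0)
Event 24 (EXEC): [MAIN] PC=3: INC 5 -> ACC=35
Event 25 (EXEC): [MAIN] PC=4: HALT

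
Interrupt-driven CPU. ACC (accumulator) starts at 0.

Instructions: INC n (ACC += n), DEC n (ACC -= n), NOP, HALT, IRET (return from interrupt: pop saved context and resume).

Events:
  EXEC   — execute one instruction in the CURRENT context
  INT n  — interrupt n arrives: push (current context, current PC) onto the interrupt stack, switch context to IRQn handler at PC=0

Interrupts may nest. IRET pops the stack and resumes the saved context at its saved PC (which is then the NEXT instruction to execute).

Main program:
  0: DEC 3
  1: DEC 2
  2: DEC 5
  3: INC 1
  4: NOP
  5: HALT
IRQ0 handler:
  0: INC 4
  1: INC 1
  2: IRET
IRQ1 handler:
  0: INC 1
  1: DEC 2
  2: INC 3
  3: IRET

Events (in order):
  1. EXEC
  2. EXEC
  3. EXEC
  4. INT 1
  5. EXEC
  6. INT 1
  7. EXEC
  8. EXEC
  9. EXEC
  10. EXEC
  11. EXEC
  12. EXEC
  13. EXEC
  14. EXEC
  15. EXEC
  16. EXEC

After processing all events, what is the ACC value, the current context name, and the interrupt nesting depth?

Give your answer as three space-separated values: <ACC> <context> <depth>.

Event 1 (EXEC): [MAIN] PC=0: DEC 3 -> ACC=-3
Event 2 (EXEC): [MAIN] PC=1: DEC 2 -> ACC=-5
Event 3 (EXEC): [MAIN] PC=2: DEC 5 -> ACC=-10
Event 4 (INT 1): INT 1 arrives: push (MAIN, PC=3), enter IRQ1 at PC=0 (depth now 1)
Event 5 (EXEC): [IRQ1] PC=0: INC 1 -> ACC=-9
Event 6 (INT 1): INT 1 arrives: push (IRQ1, PC=1), enter IRQ1 at PC=0 (depth now 2)
Event 7 (EXEC): [IRQ1] PC=0: INC 1 -> ACC=-8
Event 8 (EXEC): [IRQ1] PC=1: DEC 2 -> ACC=-10
Event 9 (EXEC): [IRQ1] PC=2: INC 3 -> ACC=-7
Event 10 (EXEC): [IRQ1] PC=3: IRET -> resume IRQ1 at PC=1 (depth now 1)
Event 11 (EXEC): [IRQ1] PC=1: DEC 2 -> ACC=-9
Event 12 (EXEC): [IRQ1] PC=2: INC 3 -> ACC=-6
Event 13 (EXEC): [IRQ1] PC=3: IRET -> resume MAIN at PC=3 (depth now 0)
Event 14 (EXEC): [MAIN] PC=3: INC 1 -> ACC=-5
Event 15 (EXEC): [MAIN] PC=4: NOP
Event 16 (EXEC): [MAIN] PC=5: HALT

Answer: -5 MAIN 0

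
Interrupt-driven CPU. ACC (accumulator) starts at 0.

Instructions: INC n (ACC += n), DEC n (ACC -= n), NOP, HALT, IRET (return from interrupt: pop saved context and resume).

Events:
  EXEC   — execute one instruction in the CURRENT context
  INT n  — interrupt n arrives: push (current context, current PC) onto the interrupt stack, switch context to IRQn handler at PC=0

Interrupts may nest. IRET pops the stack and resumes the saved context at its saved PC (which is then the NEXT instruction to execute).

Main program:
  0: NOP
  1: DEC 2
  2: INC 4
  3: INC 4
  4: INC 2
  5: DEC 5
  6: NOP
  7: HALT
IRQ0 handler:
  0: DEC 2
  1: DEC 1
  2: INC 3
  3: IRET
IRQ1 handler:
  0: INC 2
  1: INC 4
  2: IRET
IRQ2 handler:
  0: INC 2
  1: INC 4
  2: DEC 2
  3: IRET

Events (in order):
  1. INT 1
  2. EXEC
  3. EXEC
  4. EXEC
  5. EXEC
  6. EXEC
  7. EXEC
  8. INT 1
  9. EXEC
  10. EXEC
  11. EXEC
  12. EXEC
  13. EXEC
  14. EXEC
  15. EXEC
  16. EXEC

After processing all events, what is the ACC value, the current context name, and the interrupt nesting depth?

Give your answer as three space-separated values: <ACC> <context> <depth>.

Answer: 15 MAIN 0

Derivation:
Event 1 (INT 1): INT 1 arrives: push (MAIN, PC=0), enter IRQ1 at PC=0 (depth now 1)
Event 2 (EXEC): [IRQ1] PC=0: INC 2 -> ACC=2
Event 3 (EXEC): [IRQ1] PC=1: INC 4 -> ACC=6
Event 4 (EXEC): [IRQ1] PC=2: IRET -> resume MAIN at PC=0 (depth now 0)
Event 5 (EXEC): [MAIN] PC=0: NOP
Event 6 (EXEC): [MAIN] PC=1: DEC 2 -> ACC=4
Event 7 (EXEC): [MAIN] PC=2: INC 4 -> ACC=8
Event 8 (INT 1): INT 1 arrives: push (MAIN, PC=3), enter IRQ1 at PC=0 (depth now 1)
Event 9 (EXEC): [IRQ1] PC=0: INC 2 -> ACC=10
Event 10 (EXEC): [IRQ1] PC=1: INC 4 -> ACC=14
Event 11 (EXEC): [IRQ1] PC=2: IRET -> resume MAIN at PC=3 (depth now 0)
Event 12 (EXEC): [MAIN] PC=3: INC 4 -> ACC=18
Event 13 (EXEC): [MAIN] PC=4: INC 2 -> ACC=20
Event 14 (EXEC): [MAIN] PC=5: DEC 5 -> ACC=15
Event 15 (EXEC): [MAIN] PC=6: NOP
Event 16 (EXEC): [MAIN] PC=7: HALT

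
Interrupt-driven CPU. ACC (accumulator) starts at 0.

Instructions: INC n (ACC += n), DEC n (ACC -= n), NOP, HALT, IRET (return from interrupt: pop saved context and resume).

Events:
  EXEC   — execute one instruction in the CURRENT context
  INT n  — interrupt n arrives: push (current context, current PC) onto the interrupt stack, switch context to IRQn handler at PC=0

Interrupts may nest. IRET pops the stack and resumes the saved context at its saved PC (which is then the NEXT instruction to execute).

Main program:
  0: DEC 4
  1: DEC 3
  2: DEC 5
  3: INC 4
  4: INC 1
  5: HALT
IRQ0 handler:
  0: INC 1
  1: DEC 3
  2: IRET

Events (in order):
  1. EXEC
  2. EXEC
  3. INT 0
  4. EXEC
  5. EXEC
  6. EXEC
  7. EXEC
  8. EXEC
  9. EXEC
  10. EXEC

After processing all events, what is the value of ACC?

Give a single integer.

Answer: -9

Derivation:
Event 1 (EXEC): [MAIN] PC=0: DEC 4 -> ACC=-4
Event 2 (EXEC): [MAIN] PC=1: DEC 3 -> ACC=-7
Event 3 (INT 0): INT 0 arrives: push (MAIN, PC=2), enter IRQ0 at PC=0 (depth now 1)
Event 4 (EXEC): [IRQ0] PC=0: INC 1 -> ACC=-6
Event 5 (EXEC): [IRQ0] PC=1: DEC 3 -> ACC=-9
Event 6 (EXEC): [IRQ0] PC=2: IRET -> resume MAIN at PC=2 (depth now 0)
Event 7 (EXEC): [MAIN] PC=2: DEC 5 -> ACC=-14
Event 8 (EXEC): [MAIN] PC=3: INC 4 -> ACC=-10
Event 9 (EXEC): [MAIN] PC=4: INC 1 -> ACC=-9
Event 10 (EXEC): [MAIN] PC=5: HALT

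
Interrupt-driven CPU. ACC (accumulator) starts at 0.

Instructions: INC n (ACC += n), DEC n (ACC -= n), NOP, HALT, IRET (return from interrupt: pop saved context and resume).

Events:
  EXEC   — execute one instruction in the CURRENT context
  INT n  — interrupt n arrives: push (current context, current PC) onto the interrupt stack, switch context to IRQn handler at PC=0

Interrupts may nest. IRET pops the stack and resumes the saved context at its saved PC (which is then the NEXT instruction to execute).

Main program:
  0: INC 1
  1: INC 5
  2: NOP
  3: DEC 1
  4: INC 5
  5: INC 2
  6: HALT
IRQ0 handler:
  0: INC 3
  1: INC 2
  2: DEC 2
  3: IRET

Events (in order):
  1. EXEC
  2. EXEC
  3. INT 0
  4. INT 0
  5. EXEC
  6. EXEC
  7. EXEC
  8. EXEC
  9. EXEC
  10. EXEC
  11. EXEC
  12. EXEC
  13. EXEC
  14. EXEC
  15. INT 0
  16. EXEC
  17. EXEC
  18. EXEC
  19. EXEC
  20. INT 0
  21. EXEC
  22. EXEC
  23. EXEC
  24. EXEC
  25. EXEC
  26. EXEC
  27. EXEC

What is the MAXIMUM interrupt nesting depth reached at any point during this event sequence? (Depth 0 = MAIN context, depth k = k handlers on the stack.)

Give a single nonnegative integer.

Answer: 2

Derivation:
Event 1 (EXEC): [MAIN] PC=0: INC 1 -> ACC=1 [depth=0]
Event 2 (EXEC): [MAIN] PC=1: INC 5 -> ACC=6 [depth=0]
Event 3 (INT 0): INT 0 arrives: push (MAIN, PC=2), enter IRQ0 at PC=0 (depth now 1) [depth=1]
Event 4 (INT 0): INT 0 arrives: push (IRQ0, PC=0), enter IRQ0 at PC=0 (depth now 2) [depth=2]
Event 5 (EXEC): [IRQ0] PC=0: INC 3 -> ACC=9 [depth=2]
Event 6 (EXEC): [IRQ0] PC=1: INC 2 -> ACC=11 [depth=2]
Event 7 (EXEC): [IRQ0] PC=2: DEC 2 -> ACC=9 [depth=2]
Event 8 (EXEC): [IRQ0] PC=3: IRET -> resume IRQ0 at PC=0 (depth now 1) [depth=1]
Event 9 (EXEC): [IRQ0] PC=0: INC 3 -> ACC=12 [depth=1]
Event 10 (EXEC): [IRQ0] PC=1: INC 2 -> ACC=14 [depth=1]
Event 11 (EXEC): [IRQ0] PC=2: DEC 2 -> ACC=12 [depth=1]
Event 12 (EXEC): [IRQ0] PC=3: IRET -> resume MAIN at PC=2 (depth now 0) [depth=0]
Event 13 (EXEC): [MAIN] PC=2: NOP [depth=0]
Event 14 (EXEC): [MAIN] PC=3: DEC 1 -> ACC=11 [depth=0]
Event 15 (INT 0): INT 0 arrives: push (MAIN, PC=4), enter IRQ0 at PC=0 (depth now 1) [depth=1]
Event 16 (EXEC): [IRQ0] PC=0: INC 3 -> ACC=14 [depth=1]
Event 17 (EXEC): [IRQ0] PC=1: INC 2 -> ACC=16 [depth=1]
Event 18 (EXEC): [IRQ0] PC=2: DEC 2 -> ACC=14 [depth=1]
Event 19 (EXEC): [IRQ0] PC=3: IRET -> resume MAIN at PC=4 (depth now 0) [depth=0]
Event 20 (INT 0): INT 0 arrives: push (MAIN, PC=4), enter IRQ0 at PC=0 (depth now 1) [depth=1]
Event 21 (EXEC): [IRQ0] PC=0: INC 3 -> ACC=17 [depth=1]
Event 22 (EXEC): [IRQ0] PC=1: INC 2 -> ACC=19 [depth=1]
Event 23 (EXEC): [IRQ0] PC=2: DEC 2 -> ACC=17 [depth=1]
Event 24 (EXEC): [IRQ0] PC=3: IRET -> resume MAIN at PC=4 (depth now 0) [depth=0]
Event 25 (EXEC): [MAIN] PC=4: INC 5 -> ACC=22 [depth=0]
Event 26 (EXEC): [MAIN] PC=5: INC 2 -> ACC=24 [depth=0]
Event 27 (EXEC): [MAIN] PC=6: HALT [depth=0]
Max depth observed: 2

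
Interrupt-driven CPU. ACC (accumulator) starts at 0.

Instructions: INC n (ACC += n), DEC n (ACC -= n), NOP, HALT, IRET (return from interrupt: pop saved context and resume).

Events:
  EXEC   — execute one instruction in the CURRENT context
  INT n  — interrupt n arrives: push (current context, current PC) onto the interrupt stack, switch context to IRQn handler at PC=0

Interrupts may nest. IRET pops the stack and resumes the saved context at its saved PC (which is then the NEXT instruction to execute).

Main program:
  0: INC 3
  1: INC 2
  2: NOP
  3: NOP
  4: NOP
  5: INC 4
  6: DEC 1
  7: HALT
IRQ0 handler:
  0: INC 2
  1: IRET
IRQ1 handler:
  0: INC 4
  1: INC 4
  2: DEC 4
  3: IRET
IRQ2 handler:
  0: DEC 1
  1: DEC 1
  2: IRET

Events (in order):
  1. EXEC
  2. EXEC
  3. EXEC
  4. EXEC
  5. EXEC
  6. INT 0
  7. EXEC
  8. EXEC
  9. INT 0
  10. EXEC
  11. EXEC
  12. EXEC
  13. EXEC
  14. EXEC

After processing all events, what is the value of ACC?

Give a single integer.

Answer: 12

Derivation:
Event 1 (EXEC): [MAIN] PC=0: INC 3 -> ACC=3
Event 2 (EXEC): [MAIN] PC=1: INC 2 -> ACC=5
Event 3 (EXEC): [MAIN] PC=2: NOP
Event 4 (EXEC): [MAIN] PC=3: NOP
Event 5 (EXEC): [MAIN] PC=4: NOP
Event 6 (INT 0): INT 0 arrives: push (MAIN, PC=5), enter IRQ0 at PC=0 (depth now 1)
Event 7 (EXEC): [IRQ0] PC=0: INC 2 -> ACC=7
Event 8 (EXEC): [IRQ0] PC=1: IRET -> resume MAIN at PC=5 (depth now 0)
Event 9 (INT 0): INT 0 arrives: push (MAIN, PC=5), enter IRQ0 at PC=0 (depth now 1)
Event 10 (EXEC): [IRQ0] PC=0: INC 2 -> ACC=9
Event 11 (EXEC): [IRQ0] PC=1: IRET -> resume MAIN at PC=5 (depth now 0)
Event 12 (EXEC): [MAIN] PC=5: INC 4 -> ACC=13
Event 13 (EXEC): [MAIN] PC=6: DEC 1 -> ACC=12
Event 14 (EXEC): [MAIN] PC=7: HALT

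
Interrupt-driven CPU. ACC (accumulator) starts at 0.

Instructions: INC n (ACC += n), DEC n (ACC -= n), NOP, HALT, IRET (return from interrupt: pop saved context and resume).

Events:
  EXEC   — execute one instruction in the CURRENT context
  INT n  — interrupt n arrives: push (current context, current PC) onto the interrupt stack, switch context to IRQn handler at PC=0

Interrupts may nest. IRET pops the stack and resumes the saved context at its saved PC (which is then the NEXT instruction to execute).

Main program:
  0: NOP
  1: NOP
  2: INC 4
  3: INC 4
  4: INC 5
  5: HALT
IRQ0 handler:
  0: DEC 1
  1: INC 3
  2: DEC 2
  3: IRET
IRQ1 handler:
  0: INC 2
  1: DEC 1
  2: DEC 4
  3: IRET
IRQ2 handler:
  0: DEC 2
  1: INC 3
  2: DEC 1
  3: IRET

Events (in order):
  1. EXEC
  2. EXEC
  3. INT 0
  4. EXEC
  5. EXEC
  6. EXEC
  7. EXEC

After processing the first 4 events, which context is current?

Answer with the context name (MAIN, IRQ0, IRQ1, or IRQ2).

Answer: IRQ0

Derivation:
Event 1 (EXEC): [MAIN] PC=0: NOP
Event 2 (EXEC): [MAIN] PC=1: NOP
Event 3 (INT 0): INT 0 arrives: push (MAIN, PC=2), enter IRQ0 at PC=0 (depth now 1)
Event 4 (EXEC): [IRQ0] PC=0: DEC 1 -> ACC=-1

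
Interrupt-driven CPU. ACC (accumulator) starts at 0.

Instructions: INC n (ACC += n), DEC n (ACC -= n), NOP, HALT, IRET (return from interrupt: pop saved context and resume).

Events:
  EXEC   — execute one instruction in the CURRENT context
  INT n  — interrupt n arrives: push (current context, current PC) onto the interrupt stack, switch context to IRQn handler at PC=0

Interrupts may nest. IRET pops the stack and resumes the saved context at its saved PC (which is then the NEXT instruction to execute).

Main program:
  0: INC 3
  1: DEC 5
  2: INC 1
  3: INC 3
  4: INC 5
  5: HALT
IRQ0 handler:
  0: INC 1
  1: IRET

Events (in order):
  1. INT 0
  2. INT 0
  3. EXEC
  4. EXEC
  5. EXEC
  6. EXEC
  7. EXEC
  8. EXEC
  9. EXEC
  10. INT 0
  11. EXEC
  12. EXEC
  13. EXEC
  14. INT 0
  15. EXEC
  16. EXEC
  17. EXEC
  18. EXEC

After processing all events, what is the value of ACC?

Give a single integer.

Event 1 (INT 0): INT 0 arrives: push (MAIN, PC=0), enter IRQ0 at PC=0 (depth now 1)
Event 2 (INT 0): INT 0 arrives: push (IRQ0, PC=0), enter IRQ0 at PC=0 (depth now 2)
Event 3 (EXEC): [IRQ0] PC=0: INC 1 -> ACC=1
Event 4 (EXEC): [IRQ0] PC=1: IRET -> resume IRQ0 at PC=0 (depth now 1)
Event 5 (EXEC): [IRQ0] PC=0: INC 1 -> ACC=2
Event 6 (EXEC): [IRQ0] PC=1: IRET -> resume MAIN at PC=0 (depth now 0)
Event 7 (EXEC): [MAIN] PC=0: INC 3 -> ACC=5
Event 8 (EXEC): [MAIN] PC=1: DEC 5 -> ACC=0
Event 9 (EXEC): [MAIN] PC=2: INC 1 -> ACC=1
Event 10 (INT 0): INT 0 arrives: push (MAIN, PC=3), enter IRQ0 at PC=0 (depth now 1)
Event 11 (EXEC): [IRQ0] PC=0: INC 1 -> ACC=2
Event 12 (EXEC): [IRQ0] PC=1: IRET -> resume MAIN at PC=3 (depth now 0)
Event 13 (EXEC): [MAIN] PC=3: INC 3 -> ACC=5
Event 14 (INT 0): INT 0 arrives: push (MAIN, PC=4), enter IRQ0 at PC=0 (depth now 1)
Event 15 (EXEC): [IRQ0] PC=0: INC 1 -> ACC=6
Event 16 (EXEC): [IRQ0] PC=1: IRET -> resume MAIN at PC=4 (depth now 0)
Event 17 (EXEC): [MAIN] PC=4: INC 5 -> ACC=11
Event 18 (EXEC): [MAIN] PC=5: HALT

Answer: 11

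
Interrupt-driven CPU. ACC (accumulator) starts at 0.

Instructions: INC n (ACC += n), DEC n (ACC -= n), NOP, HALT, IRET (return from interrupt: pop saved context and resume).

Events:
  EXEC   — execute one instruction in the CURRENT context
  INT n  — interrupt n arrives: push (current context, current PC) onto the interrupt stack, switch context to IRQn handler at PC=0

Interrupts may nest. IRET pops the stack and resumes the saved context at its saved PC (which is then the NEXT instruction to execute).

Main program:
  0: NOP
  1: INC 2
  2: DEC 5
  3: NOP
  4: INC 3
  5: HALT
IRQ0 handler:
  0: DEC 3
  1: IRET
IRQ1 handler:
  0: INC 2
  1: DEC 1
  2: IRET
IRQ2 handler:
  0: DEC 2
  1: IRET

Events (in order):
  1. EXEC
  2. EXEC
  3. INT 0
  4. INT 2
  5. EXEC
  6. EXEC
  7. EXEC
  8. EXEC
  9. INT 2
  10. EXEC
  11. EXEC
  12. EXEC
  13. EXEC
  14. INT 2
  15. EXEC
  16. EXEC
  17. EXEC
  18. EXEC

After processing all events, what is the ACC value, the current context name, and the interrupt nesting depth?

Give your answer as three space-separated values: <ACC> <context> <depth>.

Event 1 (EXEC): [MAIN] PC=0: NOP
Event 2 (EXEC): [MAIN] PC=1: INC 2 -> ACC=2
Event 3 (INT 0): INT 0 arrives: push (MAIN, PC=2), enter IRQ0 at PC=0 (depth now 1)
Event 4 (INT 2): INT 2 arrives: push (IRQ0, PC=0), enter IRQ2 at PC=0 (depth now 2)
Event 5 (EXEC): [IRQ2] PC=0: DEC 2 -> ACC=0
Event 6 (EXEC): [IRQ2] PC=1: IRET -> resume IRQ0 at PC=0 (depth now 1)
Event 7 (EXEC): [IRQ0] PC=0: DEC 3 -> ACC=-3
Event 8 (EXEC): [IRQ0] PC=1: IRET -> resume MAIN at PC=2 (depth now 0)
Event 9 (INT 2): INT 2 arrives: push (MAIN, PC=2), enter IRQ2 at PC=0 (depth now 1)
Event 10 (EXEC): [IRQ2] PC=0: DEC 2 -> ACC=-5
Event 11 (EXEC): [IRQ2] PC=1: IRET -> resume MAIN at PC=2 (depth now 0)
Event 12 (EXEC): [MAIN] PC=2: DEC 5 -> ACC=-10
Event 13 (EXEC): [MAIN] PC=3: NOP
Event 14 (INT 2): INT 2 arrives: push (MAIN, PC=4), enter IRQ2 at PC=0 (depth now 1)
Event 15 (EXEC): [IRQ2] PC=0: DEC 2 -> ACC=-12
Event 16 (EXEC): [IRQ2] PC=1: IRET -> resume MAIN at PC=4 (depth now 0)
Event 17 (EXEC): [MAIN] PC=4: INC 3 -> ACC=-9
Event 18 (EXEC): [MAIN] PC=5: HALT

Answer: -9 MAIN 0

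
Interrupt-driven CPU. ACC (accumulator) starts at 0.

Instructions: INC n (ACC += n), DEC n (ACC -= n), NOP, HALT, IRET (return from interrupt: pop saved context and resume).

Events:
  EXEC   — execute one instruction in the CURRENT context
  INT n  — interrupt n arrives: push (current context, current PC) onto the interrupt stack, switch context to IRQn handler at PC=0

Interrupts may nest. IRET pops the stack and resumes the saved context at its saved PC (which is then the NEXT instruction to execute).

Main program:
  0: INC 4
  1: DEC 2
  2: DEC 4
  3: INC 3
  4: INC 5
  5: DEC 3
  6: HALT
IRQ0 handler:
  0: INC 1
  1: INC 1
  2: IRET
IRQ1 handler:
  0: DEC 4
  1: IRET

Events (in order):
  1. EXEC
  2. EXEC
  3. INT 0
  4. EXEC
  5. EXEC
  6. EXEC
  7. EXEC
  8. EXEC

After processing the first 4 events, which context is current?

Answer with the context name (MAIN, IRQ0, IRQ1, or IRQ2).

Answer: IRQ0

Derivation:
Event 1 (EXEC): [MAIN] PC=0: INC 4 -> ACC=4
Event 2 (EXEC): [MAIN] PC=1: DEC 2 -> ACC=2
Event 3 (INT 0): INT 0 arrives: push (MAIN, PC=2), enter IRQ0 at PC=0 (depth now 1)
Event 4 (EXEC): [IRQ0] PC=0: INC 1 -> ACC=3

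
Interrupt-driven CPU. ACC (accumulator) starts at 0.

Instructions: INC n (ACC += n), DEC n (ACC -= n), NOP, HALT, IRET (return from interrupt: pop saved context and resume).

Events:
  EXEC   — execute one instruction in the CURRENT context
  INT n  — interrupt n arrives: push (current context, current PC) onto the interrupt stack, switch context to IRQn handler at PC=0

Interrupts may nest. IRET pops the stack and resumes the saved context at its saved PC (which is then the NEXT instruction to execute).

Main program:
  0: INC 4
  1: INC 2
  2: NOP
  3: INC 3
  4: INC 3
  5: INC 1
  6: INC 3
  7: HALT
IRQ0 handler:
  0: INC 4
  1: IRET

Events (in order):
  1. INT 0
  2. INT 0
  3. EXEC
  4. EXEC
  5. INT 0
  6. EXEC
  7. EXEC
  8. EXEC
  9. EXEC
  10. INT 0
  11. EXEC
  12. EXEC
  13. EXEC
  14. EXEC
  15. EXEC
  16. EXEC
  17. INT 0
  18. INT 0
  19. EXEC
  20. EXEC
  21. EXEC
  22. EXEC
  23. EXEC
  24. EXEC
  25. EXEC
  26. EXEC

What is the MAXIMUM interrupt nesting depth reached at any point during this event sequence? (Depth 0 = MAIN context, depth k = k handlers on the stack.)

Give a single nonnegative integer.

Event 1 (INT 0): INT 0 arrives: push (MAIN, PC=0), enter IRQ0 at PC=0 (depth now 1) [depth=1]
Event 2 (INT 0): INT 0 arrives: push (IRQ0, PC=0), enter IRQ0 at PC=0 (depth now 2) [depth=2]
Event 3 (EXEC): [IRQ0] PC=0: INC 4 -> ACC=4 [depth=2]
Event 4 (EXEC): [IRQ0] PC=1: IRET -> resume IRQ0 at PC=0 (depth now 1) [depth=1]
Event 5 (INT 0): INT 0 arrives: push (IRQ0, PC=0), enter IRQ0 at PC=0 (depth now 2) [depth=2]
Event 6 (EXEC): [IRQ0] PC=0: INC 4 -> ACC=8 [depth=2]
Event 7 (EXEC): [IRQ0] PC=1: IRET -> resume IRQ0 at PC=0 (depth now 1) [depth=1]
Event 8 (EXEC): [IRQ0] PC=0: INC 4 -> ACC=12 [depth=1]
Event 9 (EXEC): [IRQ0] PC=1: IRET -> resume MAIN at PC=0 (depth now 0) [depth=0]
Event 10 (INT 0): INT 0 arrives: push (MAIN, PC=0), enter IRQ0 at PC=0 (depth now 1) [depth=1]
Event 11 (EXEC): [IRQ0] PC=0: INC 4 -> ACC=16 [depth=1]
Event 12 (EXEC): [IRQ0] PC=1: IRET -> resume MAIN at PC=0 (depth now 0) [depth=0]
Event 13 (EXEC): [MAIN] PC=0: INC 4 -> ACC=20 [depth=0]
Event 14 (EXEC): [MAIN] PC=1: INC 2 -> ACC=22 [depth=0]
Event 15 (EXEC): [MAIN] PC=2: NOP [depth=0]
Event 16 (EXEC): [MAIN] PC=3: INC 3 -> ACC=25 [depth=0]
Event 17 (INT 0): INT 0 arrives: push (MAIN, PC=4), enter IRQ0 at PC=0 (depth now 1) [depth=1]
Event 18 (INT 0): INT 0 arrives: push (IRQ0, PC=0), enter IRQ0 at PC=0 (depth now 2) [depth=2]
Event 19 (EXEC): [IRQ0] PC=0: INC 4 -> ACC=29 [depth=2]
Event 20 (EXEC): [IRQ0] PC=1: IRET -> resume IRQ0 at PC=0 (depth now 1) [depth=1]
Event 21 (EXEC): [IRQ0] PC=0: INC 4 -> ACC=33 [depth=1]
Event 22 (EXEC): [IRQ0] PC=1: IRET -> resume MAIN at PC=4 (depth now 0) [depth=0]
Event 23 (EXEC): [MAIN] PC=4: INC 3 -> ACC=36 [depth=0]
Event 24 (EXEC): [MAIN] PC=5: INC 1 -> ACC=37 [depth=0]
Event 25 (EXEC): [MAIN] PC=6: INC 3 -> ACC=40 [depth=0]
Event 26 (EXEC): [MAIN] PC=7: HALT [depth=0]
Max depth observed: 2

Answer: 2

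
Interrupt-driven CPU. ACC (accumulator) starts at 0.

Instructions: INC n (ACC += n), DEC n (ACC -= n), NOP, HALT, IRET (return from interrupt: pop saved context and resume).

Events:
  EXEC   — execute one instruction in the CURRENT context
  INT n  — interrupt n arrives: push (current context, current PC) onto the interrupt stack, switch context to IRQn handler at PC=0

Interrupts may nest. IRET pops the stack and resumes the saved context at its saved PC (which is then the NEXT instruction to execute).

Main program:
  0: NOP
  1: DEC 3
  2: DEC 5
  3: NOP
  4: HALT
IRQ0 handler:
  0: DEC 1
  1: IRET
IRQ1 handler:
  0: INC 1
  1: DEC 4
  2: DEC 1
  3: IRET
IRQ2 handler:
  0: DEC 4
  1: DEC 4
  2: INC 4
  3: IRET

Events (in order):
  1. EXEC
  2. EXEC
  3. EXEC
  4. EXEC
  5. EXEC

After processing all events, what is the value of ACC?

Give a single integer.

Answer: -8

Derivation:
Event 1 (EXEC): [MAIN] PC=0: NOP
Event 2 (EXEC): [MAIN] PC=1: DEC 3 -> ACC=-3
Event 3 (EXEC): [MAIN] PC=2: DEC 5 -> ACC=-8
Event 4 (EXEC): [MAIN] PC=3: NOP
Event 5 (EXEC): [MAIN] PC=4: HALT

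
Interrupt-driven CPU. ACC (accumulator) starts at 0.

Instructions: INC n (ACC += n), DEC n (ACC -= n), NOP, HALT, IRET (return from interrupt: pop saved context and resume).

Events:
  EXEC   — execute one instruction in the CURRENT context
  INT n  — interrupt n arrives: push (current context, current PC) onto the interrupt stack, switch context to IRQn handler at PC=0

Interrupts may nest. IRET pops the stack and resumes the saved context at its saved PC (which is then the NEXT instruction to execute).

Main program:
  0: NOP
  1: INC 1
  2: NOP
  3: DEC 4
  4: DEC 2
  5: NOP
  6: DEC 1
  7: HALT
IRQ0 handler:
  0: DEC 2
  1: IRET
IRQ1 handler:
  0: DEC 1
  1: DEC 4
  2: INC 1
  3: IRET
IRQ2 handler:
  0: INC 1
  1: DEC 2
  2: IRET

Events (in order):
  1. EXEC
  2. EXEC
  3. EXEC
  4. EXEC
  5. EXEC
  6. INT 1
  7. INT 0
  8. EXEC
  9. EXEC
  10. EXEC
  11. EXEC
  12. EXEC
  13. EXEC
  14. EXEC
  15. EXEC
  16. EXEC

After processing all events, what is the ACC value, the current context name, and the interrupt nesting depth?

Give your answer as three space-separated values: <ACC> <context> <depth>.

Event 1 (EXEC): [MAIN] PC=0: NOP
Event 2 (EXEC): [MAIN] PC=1: INC 1 -> ACC=1
Event 3 (EXEC): [MAIN] PC=2: NOP
Event 4 (EXEC): [MAIN] PC=3: DEC 4 -> ACC=-3
Event 5 (EXEC): [MAIN] PC=4: DEC 2 -> ACC=-5
Event 6 (INT 1): INT 1 arrives: push (MAIN, PC=5), enter IRQ1 at PC=0 (depth now 1)
Event 7 (INT 0): INT 0 arrives: push (IRQ1, PC=0), enter IRQ0 at PC=0 (depth now 2)
Event 8 (EXEC): [IRQ0] PC=0: DEC 2 -> ACC=-7
Event 9 (EXEC): [IRQ0] PC=1: IRET -> resume IRQ1 at PC=0 (depth now 1)
Event 10 (EXEC): [IRQ1] PC=0: DEC 1 -> ACC=-8
Event 11 (EXEC): [IRQ1] PC=1: DEC 4 -> ACC=-12
Event 12 (EXEC): [IRQ1] PC=2: INC 1 -> ACC=-11
Event 13 (EXEC): [IRQ1] PC=3: IRET -> resume MAIN at PC=5 (depth now 0)
Event 14 (EXEC): [MAIN] PC=5: NOP
Event 15 (EXEC): [MAIN] PC=6: DEC 1 -> ACC=-12
Event 16 (EXEC): [MAIN] PC=7: HALT

Answer: -12 MAIN 0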